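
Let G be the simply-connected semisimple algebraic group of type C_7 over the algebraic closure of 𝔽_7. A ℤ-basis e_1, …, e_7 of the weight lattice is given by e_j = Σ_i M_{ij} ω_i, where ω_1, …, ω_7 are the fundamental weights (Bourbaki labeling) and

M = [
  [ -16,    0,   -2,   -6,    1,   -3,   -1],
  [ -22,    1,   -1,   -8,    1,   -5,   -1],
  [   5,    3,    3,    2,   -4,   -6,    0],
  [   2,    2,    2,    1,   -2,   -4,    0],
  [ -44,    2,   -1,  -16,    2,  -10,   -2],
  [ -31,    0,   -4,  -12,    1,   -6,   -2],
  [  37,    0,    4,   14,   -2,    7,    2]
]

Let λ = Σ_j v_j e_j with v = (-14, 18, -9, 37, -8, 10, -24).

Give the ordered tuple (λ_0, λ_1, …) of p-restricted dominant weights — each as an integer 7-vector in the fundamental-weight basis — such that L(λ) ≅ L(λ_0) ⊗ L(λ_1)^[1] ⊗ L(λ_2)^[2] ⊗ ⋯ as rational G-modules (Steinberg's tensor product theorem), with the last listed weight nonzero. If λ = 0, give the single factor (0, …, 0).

((6, 5, 3, 3, 1, 6, 2),)

ω-coordinates c = M·v, v = (-14, 18, -9, 37, -8, 10, -24):
  c_1 = -16*-14 + 0*18 + -2*-9 + -6*37 + 1*-8 + -3*10 + -1*-24 = 6
  c_2 = -22*-14 + 1*18 + -1*-9 + -8*37 + 1*-8 + -5*10 + -1*-24 = 5
  c_3 = 5*-14 + 3*18 + 3*-9 + 2*37 + -4*-8 + -6*10 + 0*-24 = 3
  c_4 = 2*-14 + 2*18 + 2*-9 + 1*37 + -2*-8 + -4*10 + 0*-24 = 3
  c_5 = -44*-14 + 2*18 + -1*-9 + -16*37 + 2*-8 + -10*10 + -2*-24 = 1
  c_6 = -31*-14 + 0*18 + -4*-9 + -12*37 + 1*-8 + -6*10 + -2*-24 = 6
  c_7 = 37*-14 + 0*18 + 4*-9 + 14*37 + -2*-8 + 7*10 + 2*-24 = 2
Expand coordinatewise in base 7:
  c_1 = 6 = 6·7^0
  c_2 = 5 = 5·7^0
  c_3 = 3 = 3·7^0
  c_4 = 3 = 3·7^0
  c_5 = 1 = 1·7^0
  c_6 = 6 = 6·7^0
  c_7 = 2 = 2·7^0
Factor λ_0 = (6, 5, 3, 3, 1, 6, 2)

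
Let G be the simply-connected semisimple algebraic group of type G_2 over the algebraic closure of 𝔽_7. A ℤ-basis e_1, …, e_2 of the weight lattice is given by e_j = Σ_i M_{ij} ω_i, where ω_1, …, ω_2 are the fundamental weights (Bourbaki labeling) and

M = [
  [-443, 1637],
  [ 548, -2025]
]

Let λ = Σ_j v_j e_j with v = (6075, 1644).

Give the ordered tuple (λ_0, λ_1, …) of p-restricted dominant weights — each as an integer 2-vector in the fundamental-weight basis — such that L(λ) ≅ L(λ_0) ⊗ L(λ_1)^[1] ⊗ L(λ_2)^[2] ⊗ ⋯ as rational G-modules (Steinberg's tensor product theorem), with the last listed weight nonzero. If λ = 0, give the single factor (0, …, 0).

((3, 0),)

Converting to the ω-basis (c_i = row i of M dotted with v = (6075, 1644)):
  c_1 = (-443)·(6075) + 1637·1644 = 3
  c_2 = 548·6075 + (-2025)·(1644) = 0
Expand coordinatewise in base 7:
  c_1 = 3 = 3·7^0
  c_2 = 0
Factor λ_0 = (3, 0)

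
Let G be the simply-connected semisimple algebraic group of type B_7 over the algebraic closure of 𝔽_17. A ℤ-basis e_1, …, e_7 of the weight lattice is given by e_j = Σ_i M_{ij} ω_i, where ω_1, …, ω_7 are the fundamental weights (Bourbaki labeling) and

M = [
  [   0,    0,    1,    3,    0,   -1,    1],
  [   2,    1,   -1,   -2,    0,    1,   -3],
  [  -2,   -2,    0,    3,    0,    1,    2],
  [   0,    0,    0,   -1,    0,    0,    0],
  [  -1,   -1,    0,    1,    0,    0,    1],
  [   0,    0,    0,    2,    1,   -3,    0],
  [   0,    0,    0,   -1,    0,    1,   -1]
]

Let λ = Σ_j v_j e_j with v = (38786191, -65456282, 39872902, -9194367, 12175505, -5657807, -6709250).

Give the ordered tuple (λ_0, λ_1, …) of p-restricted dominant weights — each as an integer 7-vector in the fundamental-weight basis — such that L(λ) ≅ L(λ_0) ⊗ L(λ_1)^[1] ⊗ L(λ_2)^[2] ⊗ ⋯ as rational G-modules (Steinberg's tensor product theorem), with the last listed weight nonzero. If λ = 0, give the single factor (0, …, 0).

Converting to the ω-basis (c_i = row i of M dotted with v = (38786191, -65456282, 39872902, -9194367, 12175505, -5657807, -6709250)):
  c_1 = 0·38786191 + (0)·(-65456282) + 1·39872902 + (3)·(-9194367) + 0·12175505 + (-1)·(-5657807) + (1)·(-6709250) = 11238358
  c_2 = 2·38786191 + (1)·(-65456282) + (-1)·(39872902) + (-2)·(-9194367) + 0·12175505 + (1)·(-5657807) + (-3)·(-6709250) = 5101875
  c_3 = (-2)·(38786191) + (-2)·(-65456282) + 0·39872902 + (3)·(-9194367) + 0·12175505 + (1)·(-5657807) + (2)·(-6709250) = 6680774
  c_4 = 0·38786191 + (0)·(-65456282) + 0·39872902 + (-1)·(-9194367) + 0·12175505 + (0)·(-5657807) + (0)·(-6709250) = 9194367
  c_5 = (-1)·(38786191) + (-1)·(-65456282) + 0·39872902 + (1)·(-9194367) + 0·12175505 + (0)·(-5657807) + (1)·(-6709250) = 10766474
  c_6 = 0·38786191 + (0)·(-65456282) + 0·39872902 + (2)·(-9194367) + 1·12175505 + (-3)·(-5657807) + (0)·(-6709250) = 10760192
  c_7 = 0·38786191 + (0)·(-65456282) + 0·39872902 + (-1)·(-9194367) + 0·12175505 + (1)·(-5657807) + (-1)·(-6709250) = 10245810
Base-17 expansion of each c_i:
  c_1 = 11238358 = 15·17^0 + 0·17^1 + 8·17^2 + 9·17^3 + 15·17^4 + 7·17^5
  c_2 = 5101875 = 5·17^0 + 9·17^1 + 7·17^2 + 1·17^3 + 10·17^4 + 3·17^5
  c_3 = 6680774 = 12·17^0 + 14·17^1 + 13·17^2 + 16·17^3 + 11·17^4 + 4·17^5
  c_4 = 9194367 = 2·17^0 + 7·17^1 + 7·17^2 + 1·17^3 + 8·17^4 + 6·17^5
  c_5 = 10766474 = 0·17^0 + 4·17^1 + 7·17^2 + 15·17^3 + 9·17^4 + 7·17^5
  c_6 = 10760192 = 8·17^0 + 8·17^1 + 2·17^2 + 14·17^3 + 9·17^4 + 7·17^5
  c_7 = 10245810 = 12·17^0 + 10·17^1 + 7·17^2 + 11·17^3 + 3·17^4 + 7·17^5
Factor λ_0 = (15, 5, 12, 2, 0, 8, 12)
Factor λ_1 = (0, 9, 14, 7, 4, 8, 10)
Factor λ_2 = (8, 7, 13, 7, 7, 2, 7)
Factor λ_3 = (9, 1, 16, 1, 15, 14, 11)
Factor λ_4 = (15, 10, 11, 8, 9, 9, 3)
Factor λ_5 = (7, 3, 4, 6, 7, 7, 7)

((15, 5, 12, 2, 0, 8, 12), (0, 9, 14, 7, 4, 8, 10), (8, 7, 13, 7, 7, 2, 7), (9, 1, 16, 1, 15, 14, 11), (15, 10, 11, 8, 9, 9, 3), (7, 3, 4, 6, 7, 7, 7))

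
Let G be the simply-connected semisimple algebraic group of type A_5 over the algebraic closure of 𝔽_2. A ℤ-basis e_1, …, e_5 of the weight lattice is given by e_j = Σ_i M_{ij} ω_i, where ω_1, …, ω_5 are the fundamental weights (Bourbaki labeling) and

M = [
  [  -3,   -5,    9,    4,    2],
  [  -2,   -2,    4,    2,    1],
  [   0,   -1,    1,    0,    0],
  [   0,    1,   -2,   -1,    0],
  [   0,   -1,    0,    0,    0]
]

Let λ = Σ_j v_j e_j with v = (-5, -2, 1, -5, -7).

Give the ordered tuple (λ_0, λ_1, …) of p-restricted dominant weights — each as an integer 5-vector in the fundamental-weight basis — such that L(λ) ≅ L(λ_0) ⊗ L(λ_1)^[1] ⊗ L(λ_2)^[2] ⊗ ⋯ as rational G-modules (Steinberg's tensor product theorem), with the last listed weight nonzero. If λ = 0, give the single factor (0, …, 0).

Compute c_i = Σ_j M_{ij} v_j with v = (-5, -2, 1, -5, -7):
  c_1 = (-3)·(-5) + (-5)·(-2) + (9)·(1) + (4)·(-5) + (2)·(-7) = 0
  c_2 = (-2)·(-5) + (-2)·(-2) + (4)·(1) + (2)·(-5) + (1)·(-7) = 1
  c_3 = (0)·(-5) + (-1)·(-2) + (1)·(1) + (0)·(-5) + (0)·(-7) = 3
  c_4 = (0)·(-5) + (1)·(-2) + (-2)·(1) + (-1)·(-5) + (0)·(-7) = 1
  c_5 = (0)·(-5) + (-1)·(-2) + (0)·(1) + (0)·(-5) + (0)·(-7) = 2
Writing each c_i in base p = 2:
  c_1 = 0
  c_2 = 1 = 1·2^0
  c_3 = 3 = 1·2^0 + 1·2^1
  c_4 = 1 = 1·2^0
  c_5 = 2 = 0·2^0 + 1·2^1
p-restricted factor λ_0 = (0, 1, 1, 1, 0)
p-restricted factor λ_1 = (0, 0, 1, 0, 1)

((0, 1, 1, 1, 0), (0, 0, 1, 0, 1))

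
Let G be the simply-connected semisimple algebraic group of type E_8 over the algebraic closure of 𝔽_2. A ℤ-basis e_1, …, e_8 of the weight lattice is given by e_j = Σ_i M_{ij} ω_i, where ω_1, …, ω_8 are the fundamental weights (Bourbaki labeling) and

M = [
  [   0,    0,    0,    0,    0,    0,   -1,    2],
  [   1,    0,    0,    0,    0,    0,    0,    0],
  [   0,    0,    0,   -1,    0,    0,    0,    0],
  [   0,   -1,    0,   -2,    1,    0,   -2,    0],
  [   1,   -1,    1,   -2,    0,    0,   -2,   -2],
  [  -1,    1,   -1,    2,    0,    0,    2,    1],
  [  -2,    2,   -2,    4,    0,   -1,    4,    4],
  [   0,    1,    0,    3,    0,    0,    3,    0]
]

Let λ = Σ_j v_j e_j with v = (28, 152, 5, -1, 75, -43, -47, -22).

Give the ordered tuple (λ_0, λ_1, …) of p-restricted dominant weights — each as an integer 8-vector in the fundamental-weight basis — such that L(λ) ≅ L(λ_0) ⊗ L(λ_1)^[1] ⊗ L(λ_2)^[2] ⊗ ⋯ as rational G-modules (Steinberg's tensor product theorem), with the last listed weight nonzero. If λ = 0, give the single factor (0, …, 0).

((1, 0, 1, 1, 1, 1, 1, 0), (1, 0, 0, 1, 0, 0, 0, 0), (0, 1, 0, 0, 1, 0, 0, 0), (0, 1, 0, 0, 0, 0, 0, 1), (0, 1, 0, 1, 1, 0, 0, 0))

Change of basis e → ω: c = M·v where v = (28, 152, 5, -1, 75, -43, -47, -22):
  c_1 = 0*28 + 0*152 + 0*5 + 0*-1 + 0*75 + 0*-43 + -1*-47 + 2*-22 = 3
  c_2 = 1*28 + 0*152 + 0*5 + 0*-1 + 0*75 + 0*-43 + 0*-47 + 0*-22 = 28
  c_3 = 0*28 + 0*152 + 0*5 + -1*-1 + 0*75 + 0*-43 + 0*-47 + 0*-22 = 1
  c_4 = 0*28 + -1*152 + 0*5 + -2*-1 + 1*75 + 0*-43 + -2*-47 + 0*-22 = 19
  c_5 = 1*28 + -1*152 + 1*5 + -2*-1 + 0*75 + 0*-43 + -2*-47 + -2*-22 = 21
  c_6 = -1*28 + 1*152 + -1*5 + 2*-1 + 0*75 + 0*-43 + 2*-47 + 1*-22 = 1
  c_7 = -2*28 + 2*152 + -2*5 + 4*-1 + 0*75 + -1*-43 + 4*-47 + 4*-22 = 1
  c_8 = 0*28 + 1*152 + 0*5 + 3*-1 + 0*75 + 0*-43 + 3*-47 + 0*-22 = 8
Base-2 expansion of each c_i:
  c_1 = 3 = 1·2^0 + 1·2^1
  c_2 = 28 = 0·2^0 + 0·2^1 + 1·2^2 + 1·2^3 + 1·2^4
  c_3 = 1 = 1·2^0
  c_4 = 19 = 1·2^0 + 1·2^1 + 0·2^2 + 0·2^3 + 1·2^4
  c_5 = 21 = 1·2^0 + 0·2^1 + 1·2^2 + 0·2^3 + 1·2^4
  c_6 = 1 = 1·2^0
  c_7 = 1 = 1·2^0
  c_8 = 8 = 0·2^0 + 0·2^1 + 0·2^2 + 1·2^3
p-restricted factor λ_0 = (1, 0, 1, 1, 1, 1, 1, 0)
p-restricted factor λ_1 = (1, 0, 0, 1, 0, 0, 0, 0)
p-restricted factor λ_2 = (0, 1, 0, 0, 1, 0, 0, 0)
p-restricted factor λ_3 = (0, 1, 0, 0, 0, 0, 0, 1)
p-restricted factor λ_4 = (0, 1, 0, 1, 1, 0, 0, 0)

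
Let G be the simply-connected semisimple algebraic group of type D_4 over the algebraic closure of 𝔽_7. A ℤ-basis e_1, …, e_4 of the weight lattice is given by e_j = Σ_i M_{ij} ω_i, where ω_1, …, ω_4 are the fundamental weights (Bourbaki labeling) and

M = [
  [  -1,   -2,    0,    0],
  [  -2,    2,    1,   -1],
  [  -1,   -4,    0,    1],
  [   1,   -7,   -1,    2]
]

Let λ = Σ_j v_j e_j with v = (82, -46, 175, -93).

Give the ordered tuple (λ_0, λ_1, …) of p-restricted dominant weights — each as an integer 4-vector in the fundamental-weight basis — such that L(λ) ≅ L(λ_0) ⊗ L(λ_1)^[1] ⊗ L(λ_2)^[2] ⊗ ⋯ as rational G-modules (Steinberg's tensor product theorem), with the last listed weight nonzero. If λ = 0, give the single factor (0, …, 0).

((3, 5, 2, 1), (1, 1, 1, 6))

Change of basis e → ω: c = M·v where v = (82, -46, 175, -93):
  c_1 = (-1)·(82) + (-2)·(-46) + (0)·(175) + (0)·(-93) = 10
  c_2 = (-2)·(82) + (2)·(-46) + (1)·(175) + (-1)·(-93) = 12
  c_3 = (-1)·(82) + (-4)·(-46) + (0)·(175) + (1)·(-93) = 9
  c_4 = (1)·(82) + (-7)·(-46) + (-1)·(175) + (2)·(-93) = 43
p = 7; digits c_i = Σ_j d_{ij}·7^j, 0 ≤ d_{ij} < 7:
  c_1 = 10 = 3·7^0 + 1·7^1
  c_2 = 12 = 5·7^0 + 1·7^1
  c_3 = 9 = 2·7^0 + 1·7^1
  c_4 = 43 = 1·7^0 + 6·7^1
Factor λ_0 = (3, 5, 2, 1)
Factor λ_1 = (1, 1, 1, 6)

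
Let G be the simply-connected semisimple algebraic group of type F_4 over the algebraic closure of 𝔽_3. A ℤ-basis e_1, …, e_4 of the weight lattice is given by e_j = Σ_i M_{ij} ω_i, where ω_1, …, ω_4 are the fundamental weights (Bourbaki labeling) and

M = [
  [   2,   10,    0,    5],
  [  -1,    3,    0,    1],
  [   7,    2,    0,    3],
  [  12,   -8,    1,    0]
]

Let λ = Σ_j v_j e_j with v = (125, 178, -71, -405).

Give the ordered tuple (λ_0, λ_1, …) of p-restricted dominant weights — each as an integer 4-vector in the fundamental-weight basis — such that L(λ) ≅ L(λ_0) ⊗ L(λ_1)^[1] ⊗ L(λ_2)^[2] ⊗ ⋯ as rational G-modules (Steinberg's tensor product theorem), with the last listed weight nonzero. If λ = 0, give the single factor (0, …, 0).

Compute c_i = Σ_j M_{ij} v_j with v = (125, 178, -71, -405):
  c_1 = 2·125 + 10·178 + (0)·(-71) + (5)·(-405) = 5
  c_2 = (-1)·(125) + 3·178 + (0)·(-71) + (1)·(-405) = 4
  c_3 = 7·125 + 2·178 + (0)·(-71) + (3)·(-405) = 16
  c_4 = 12·125 + (-8)·(178) + (1)·(-71) + (0)·(-405) = 5
Base-3 expansion of each c_i:
  c_1 = 5 = 2·3^0 + 1·3^1
  c_2 = 4 = 1·3^0 + 1·3^1
  c_3 = 16 = 1·3^0 + 2·3^1 + 1·3^2
  c_4 = 5 = 2·3^0 + 1·3^1
p-restricted factor λ_0 = (2, 1, 1, 2)
p-restricted factor λ_1 = (1, 1, 2, 1)
p-restricted factor λ_2 = (0, 0, 1, 0)

((2, 1, 1, 2), (1, 1, 2, 1), (0, 0, 1, 0))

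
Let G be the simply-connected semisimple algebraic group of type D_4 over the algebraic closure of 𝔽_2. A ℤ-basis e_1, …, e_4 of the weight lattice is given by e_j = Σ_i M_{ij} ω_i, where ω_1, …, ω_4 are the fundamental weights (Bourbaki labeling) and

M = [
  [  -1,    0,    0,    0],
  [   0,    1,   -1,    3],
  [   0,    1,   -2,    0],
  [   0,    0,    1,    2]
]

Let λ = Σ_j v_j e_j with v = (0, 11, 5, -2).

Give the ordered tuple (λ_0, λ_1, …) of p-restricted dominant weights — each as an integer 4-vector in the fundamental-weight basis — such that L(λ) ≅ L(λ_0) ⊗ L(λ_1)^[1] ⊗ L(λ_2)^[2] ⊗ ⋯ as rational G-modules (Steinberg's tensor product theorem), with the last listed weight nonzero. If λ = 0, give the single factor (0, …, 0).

In the fundamental-weight basis, λ has coordinates c = M·v (v = (0, 11, 5, -2)):
  c_1 = (-1)·(0) + 0·11 + 0·5 + (0)·(-2) = 0
  c_2 = 0·0 + 1·11 + (-1)·(5) + (3)·(-2) = 0
  c_3 = 0·0 + 1·11 + (-2)·(5) + (0)·(-2) = 1
  c_4 = 0·0 + 0·11 + 1·5 + (2)·(-2) = 1
Writing each c_i in base p = 2:
  c_1 = 0
  c_2 = 0
  c_3 = 1 = 1·2^0
  c_4 = 1 = 1·2^0
Factor λ_0 = (0, 0, 1, 1)

((0, 0, 1, 1),)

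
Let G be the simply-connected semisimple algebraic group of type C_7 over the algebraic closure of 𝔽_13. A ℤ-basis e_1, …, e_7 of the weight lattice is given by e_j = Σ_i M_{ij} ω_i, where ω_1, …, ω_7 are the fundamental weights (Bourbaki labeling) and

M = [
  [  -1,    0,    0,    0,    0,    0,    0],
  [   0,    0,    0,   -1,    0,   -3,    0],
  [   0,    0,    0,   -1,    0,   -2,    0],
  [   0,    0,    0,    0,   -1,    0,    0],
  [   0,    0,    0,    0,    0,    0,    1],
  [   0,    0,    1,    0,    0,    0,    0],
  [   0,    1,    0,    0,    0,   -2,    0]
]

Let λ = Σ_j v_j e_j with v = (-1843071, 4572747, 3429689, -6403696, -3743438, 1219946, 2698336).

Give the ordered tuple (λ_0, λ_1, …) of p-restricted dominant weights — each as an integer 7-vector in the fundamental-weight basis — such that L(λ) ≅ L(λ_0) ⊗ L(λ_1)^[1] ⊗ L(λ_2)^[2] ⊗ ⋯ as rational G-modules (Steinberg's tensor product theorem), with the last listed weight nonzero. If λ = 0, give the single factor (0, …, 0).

((9, 0, 0, 10, 4, 3, 10), (9, 11, 6, 6, 6, 0, 5), (11, 11, 2, 11, 2, 1, 10), (6, 0, 10, 0, 6, 1, 8), (12, 5, 8, 1, 3, 3, 9), (4, 7, 10, 10, 7, 9, 5))

Change of basis e → ω: c = M·v where v = (-1843071, 4572747, 3429689, -6403696, -3743438, 1219946, 2698336):
  c_1 = (-1)·(-1843071) + 0·4572747 + 0·3429689 + (0)·(-6403696) + (0)·(-3743438) + 0·1219946 + 0·2698336 = 1843071
  c_2 = (0)·(-1843071) + 0·4572747 + 0·3429689 + (-1)·(-6403696) + (0)·(-3743438) + (-3)·(1219946) + 0·2698336 = 2743858
  c_3 = (0)·(-1843071) + 0·4572747 + 0·3429689 + (-1)·(-6403696) + (0)·(-3743438) + (-2)·(1219946) + 0·2698336 = 3963804
  c_4 = (0)·(-1843071) + 0·4572747 + 0·3429689 + (0)·(-6403696) + (-1)·(-3743438) + 0·1219946 + 0·2698336 = 3743438
  c_5 = (0)·(-1843071) + 0·4572747 + 0·3429689 + (0)·(-6403696) + (0)·(-3743438) + 0·1219946 + 1·2698336 = 2698336
  c_6 = (0)·(-1843071) + 0·4572747 + 1·3429689 + (0)·(-6403696) + (0)·(-3743438) + 0·1219946 + 0·2698336 = 3429689
  c_7 = (0)·(-1843071) + 1·4572747 + 0·3429689 + (0)·(-6403696) + (0)·(-3743438) + (-2)·(1219946) + 0·2698336 = 2132855
Base-13 expansion of each c_i:
  c_1 = 1843071 = 9·13^0 + 9·13^1 + 11·13^2 + 6·13^3 + 12·13^4 + 4·13^5
  c_2 = 2743858 = 0·13^0 + 11·13^1 + 11·13^2 + 0·13^3 + 5·13^4 + 7·13^5
  c_3 = 3963804 = 0·13^0 + 6·13^1 + 2·13^2 + 10·13^3 + 8·13^4 + 10·13^5
  c_4 = 3743438 = 10·13^0 + 6·13^1 + 11·13^2 + 0·13^3 + 1·13^4 + 10·13^5
  c_5 = 2698336 = 4·13^0 + 6·13^1 + 2·13^2 + 6·13^3 + 3·13^4 + 7·13^5
  c_6 = 3429689 = 3·13^0 + 0·13^1 + 1·13^2 + 1·13^3 + 3·13^4 + 9·13^5
  c_7 = 2132855 = 10·13^0 + 5·13^1 + 10·13^2 + 8·13^3 + 9·13^4 + 5·13^5
λ_0 = (9, 0, 0, 10, 4, 3, 10)
λ_1 = (9, 11, 6, 6, 6, 0, 5)
λ_2 = (11, 11, 2, 11, 2, 1, 10)
λ_3 = (6, 0, 10, 0, 6, 1, 8)
λ_4 = (12, 5, 8, 1, 3, 3, 9)
λ_5 = (4, 7, 10, 10, 7, 9, 5)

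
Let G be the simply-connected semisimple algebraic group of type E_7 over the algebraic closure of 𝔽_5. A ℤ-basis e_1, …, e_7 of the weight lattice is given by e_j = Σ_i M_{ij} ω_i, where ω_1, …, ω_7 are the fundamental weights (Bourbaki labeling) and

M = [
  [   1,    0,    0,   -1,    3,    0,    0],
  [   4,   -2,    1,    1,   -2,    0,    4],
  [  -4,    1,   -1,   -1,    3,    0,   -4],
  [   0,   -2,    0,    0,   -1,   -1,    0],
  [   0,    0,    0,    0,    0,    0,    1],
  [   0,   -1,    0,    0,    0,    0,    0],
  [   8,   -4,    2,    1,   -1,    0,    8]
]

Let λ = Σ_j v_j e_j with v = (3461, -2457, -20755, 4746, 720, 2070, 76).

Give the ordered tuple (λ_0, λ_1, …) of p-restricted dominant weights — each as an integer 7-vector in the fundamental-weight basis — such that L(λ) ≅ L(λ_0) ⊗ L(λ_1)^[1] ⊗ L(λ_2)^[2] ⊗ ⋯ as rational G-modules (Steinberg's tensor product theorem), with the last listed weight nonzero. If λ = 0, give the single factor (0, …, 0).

((0, 3, 4, 4, 1, 2, 0), (0, 2, 2, 4, 0, 1, 3), (0, 4, 2, 4, 3, 3, 0), (2, 2, 2, 1, 0, 4, 0), (1, 2, 2, 3, 0, 3, 1))

In the fundamental-weight basis, λ has coordinates c = M·v (v = (3461, -2457, -20755, 4746, 720, 2070, 76)):
  c_1 = (1)·(3461) + (0)·(-2457) + (0)·(-20755) + (-1)·(4746) + (3)·(720) + (0)·(2070) + (0)·(76) = 875
  c_2 = (4)·(3461) + (-2)·(-2457) + (1)·(-20755) + (1)·(4746) + (-2)·(720) + (0)·(2070) + (4)·(76) = 1613
  c_3 = (-4)·(3461) + (1)·(-2457) + (-1)·(-20755) + (-1)·(4746) + (3)·(720) + (0)·(2070) + (-4)·(76) = 1564
  c_4 = (0)·(3461) + (-2)·(-2457) + (0)·(-20755) + (0)·(4746) + (-1)·(720) + (-1)·(2070) + (0)·(76) = 2124
  c_5 = (0)·(3461) + (0)·(-2457) + (0)·(-20755) + (0)·(4746) + (0)·(720) + (0)·(2070) + (1)·(76) = 76
  c_6 = (0)·(3461) + (-1)·(-2457) + (0)·(-20755) + (0)·(4746) + (0)·(720) + (0)·(2070) + (0)·(76) = 2457
  c_7 = (8)·(3461) + (-4)·(-2457) + (2)·(-20755) + (1)·(4746) + (-1)·(720) + (0)·(2070) + (8)·(76) = 640
Writing each c_i in base p = 5:
  c_1 = 875 = 0·5^0 + 0·5^1 + 0·5^2 + 2·5^3 + 1·5^4
  c_2 = 1613 = 3·5^0 + 2·5^1 + 4·5^2 + 2·5^3 + 2·5^4
  c_3 = 1564 = 4·5^0 + 2·5^1 + 2·5^2 + 2·5^3 + 2·5^4
  c_4 = 2124 = 4·5^0 + 4·5^1 + 4·5^2 + 1·5^3 + 3·5^4
  c_5 = 76 = 1·5^0 + 0·5^1 + 3·5^2
  c_6 = 2457 = 2·5^0 + 1·5^1 + 3·5^2 + 4·5^3 + 3·5^4
  c_7 = 640 = 0·5^0 + 3·5^1 + 0·5^2 + 0·5^3 + 1·5^4
λ_0 = (0, 3, 4, 4, 1, 2, 0)
λ_1 = (0, 2, 2, 4, 0, 1, 3)
λ_2 = (0, 4, 2, 4, 3, 3, 0)
λ_3 = (2, 2, 2, 1, 0, 4, 0)
λ_4 = (1, 2, 2, 3, 0, 3, 1)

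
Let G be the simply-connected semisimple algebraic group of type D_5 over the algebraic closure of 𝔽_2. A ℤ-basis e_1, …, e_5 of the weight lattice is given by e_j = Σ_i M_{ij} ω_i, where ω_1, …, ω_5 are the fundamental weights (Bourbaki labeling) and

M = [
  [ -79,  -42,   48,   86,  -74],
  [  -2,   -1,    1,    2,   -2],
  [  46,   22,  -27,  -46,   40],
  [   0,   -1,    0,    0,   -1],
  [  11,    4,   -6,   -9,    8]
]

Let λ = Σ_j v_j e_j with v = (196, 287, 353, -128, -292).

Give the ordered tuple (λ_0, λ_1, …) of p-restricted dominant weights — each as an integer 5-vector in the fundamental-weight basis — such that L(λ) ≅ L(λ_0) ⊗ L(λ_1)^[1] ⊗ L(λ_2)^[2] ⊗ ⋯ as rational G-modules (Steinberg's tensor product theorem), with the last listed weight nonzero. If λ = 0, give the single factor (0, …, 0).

((0, 0, 1, 1, 0), (1, 1, 1, 0, 1), (1, 0, 1, 1, 0))

Converting to the ω-basis (c_i = row i of M dotted with v = (196, 287, 353, -128, -292)):
  c_1 = (-79)·(196) + (-42)·(287) + (48)·(353) + (86)·(-128) + (-74)·(-292) = 6
  c_2 = (-2)·(196) + (-1)·(287) + (1)·(353) + (2)·(-128) + (-2)·(-292) = 2
  c_3 = (46)·(196) + (22)·(287) + (-27)·(353) + (-46)·(-128) + (40)·(-292) = 7
  c_4 = (0)·(196) + (-1)·(287) + (0)·(353) + (0)·(-128) + (-1)·(-292) = 5
  c_5 = (11)·(196) + (4)·(287) + (-6)·(353) + (-9)·(-128) + (8)·(-292) = 2
Expand coordinatewise in base 2:
  c_1 = 6 = 0·2^0 + 1·2^1 + 1·2^2
  c_2 = 2 = 0·2^0 + 1·2^1
  c_3 = 7 = 1·2^0 + 1·2^1 + 1·2^2
  c_4 = 5 = 1·2^0 + 0·2^1 + 1·2^2
  c_5 = 2 = 0·2^0 + 1·2^1
Factor λ_0 = (0, 0, 1, 1, 0)
Factor λ_1 = (1, 1, 1, 0, 1)
Factor λ_2 = (1, 0, 1, 1, 0)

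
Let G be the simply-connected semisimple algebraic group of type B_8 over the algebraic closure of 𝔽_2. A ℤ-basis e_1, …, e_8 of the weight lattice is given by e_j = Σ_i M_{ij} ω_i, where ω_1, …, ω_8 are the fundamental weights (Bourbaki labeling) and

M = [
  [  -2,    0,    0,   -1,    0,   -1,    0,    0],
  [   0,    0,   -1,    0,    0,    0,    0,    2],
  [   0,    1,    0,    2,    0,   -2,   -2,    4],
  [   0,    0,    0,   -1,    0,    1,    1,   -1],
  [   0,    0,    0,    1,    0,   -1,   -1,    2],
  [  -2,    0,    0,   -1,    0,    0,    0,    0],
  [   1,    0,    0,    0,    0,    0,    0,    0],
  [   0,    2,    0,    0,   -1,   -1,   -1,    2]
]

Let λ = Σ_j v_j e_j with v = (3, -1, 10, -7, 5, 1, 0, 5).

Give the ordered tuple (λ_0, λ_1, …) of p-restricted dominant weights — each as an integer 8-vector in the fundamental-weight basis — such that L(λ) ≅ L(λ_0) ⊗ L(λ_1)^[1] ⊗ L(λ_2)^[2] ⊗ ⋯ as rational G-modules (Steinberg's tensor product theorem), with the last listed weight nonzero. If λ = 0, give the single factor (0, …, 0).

ω-coordinates c = M·v, v = (3, -1, 10, -7, 5, 1, 0, 5):
  c_1 = -2*3 + 0*-1 + 0*10 + -1*-7 + 0*5 + -1*1 + 0*0 + 0*5 = 0
  c_2 = 0*3 + 0*-1 + -1*10 + 0*-7 + 0*5 + 0*1 + 0*0 + 2*5 = 0
  c_3 = 0*3 + 1*-1 + 0*10 + 2*-7 + 0*5 + -2*1 + -2*0 + 4*5 = 3
  c_4 = 0*3 + 0*-1 + 0*10 + -1*-7 + 0*5 + 1*1 + 1*0 + -1*5 = 3
  c_5 = 0*3 + 0*-1 + 0*10 + 1*-7 + 0*5 + -1*1 + -1*0 + 2*5 = 2
  c_6 = -2*3 + 0*-1 + 0*10 + -1*-7 + 0*5 + 0*1 + 0*0 + 0*5 = 1
  c_7 = 1*3 + 0*-1 + 0*10 + 0*-7 + 0*5 + 0*1 + 0*0 + 0*5 = 3
  c_8 = 0*3 + 2*-1 + 0*10 + 0*-7 + -1*5 + -1*1 + -1*0 + 2*5 = 2
Writing each c_i in base p = 2:
  c_1 = 0
  c_2 = 0
  c_3 = 3 = 1·2^0 + 1·2^1
  c_4 = 3 = 1·2^0 + 1·2^1
  c_5 = 2 = 0·2^0 + 1·2^1
  c_6 = 1 = 1·2^0
  c_7 = 3 = 1·2^0 + 1·2^1
  c_8 = 2 = 0·2^0 + 1·2^1
p-restricted factor λ_0 = (0, 0, 1, 1, 0, 1, 1, 0)
p-restricted factor λ_1 = (0, 0, 1, 1, 1, 0, 1, 1)

((0, 0, 1, 1, 0, 1, 1, 0), (0, 0, 1, 1, 1, 0, 1, 1))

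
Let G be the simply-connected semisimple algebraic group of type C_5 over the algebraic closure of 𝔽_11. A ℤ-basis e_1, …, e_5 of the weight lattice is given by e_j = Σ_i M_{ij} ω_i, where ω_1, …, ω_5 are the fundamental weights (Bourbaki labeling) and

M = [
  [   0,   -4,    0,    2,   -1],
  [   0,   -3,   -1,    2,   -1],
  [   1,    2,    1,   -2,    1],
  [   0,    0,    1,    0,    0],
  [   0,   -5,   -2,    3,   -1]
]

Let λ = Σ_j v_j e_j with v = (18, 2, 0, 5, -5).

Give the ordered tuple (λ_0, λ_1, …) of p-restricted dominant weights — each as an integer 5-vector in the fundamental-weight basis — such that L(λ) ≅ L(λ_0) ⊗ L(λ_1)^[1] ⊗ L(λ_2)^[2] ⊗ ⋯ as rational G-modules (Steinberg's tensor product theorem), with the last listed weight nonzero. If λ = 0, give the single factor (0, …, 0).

((7, 9, 7, 0, 10),)

Compute c_i = Σ_j M_{ij} v_j with v = (18, 2, 0, 5, -5):
  c_1 = (0)·(18) + (-4)·(2) + (0)·(0) + (2)·(5) + (-1)·(-5) = 7
  c_2 = (0)·(18) + (-3)·(2) + (-1)·(0) + (2)·(5) + (-1)·(-5) = 9
  c_3 = (1)·(18) + (2)·(2) + (1)·(0) + (-2)·(5) + (1)·(-5) = 7
  c_4 = (0)·(18) + (0)·(2) + (1)·(0) + (0)·(5) + (0)·(-5) = 0
  c_5 = (0)·(18) + (-5)·(2) + (-2)·(0) + (3)·(5) + (-1)·(-5) = 10
Expand coordinatewise in base 11:
  c_1 = 7 = 7·11^0
  c_2 = 9 = 9·11^0
  c_3 = 7 = 7·11^0
  c_4 = 0
  c_5 = 10 = 10·11^0
Factor λ_0 = (7, 9, 7, 0, 10)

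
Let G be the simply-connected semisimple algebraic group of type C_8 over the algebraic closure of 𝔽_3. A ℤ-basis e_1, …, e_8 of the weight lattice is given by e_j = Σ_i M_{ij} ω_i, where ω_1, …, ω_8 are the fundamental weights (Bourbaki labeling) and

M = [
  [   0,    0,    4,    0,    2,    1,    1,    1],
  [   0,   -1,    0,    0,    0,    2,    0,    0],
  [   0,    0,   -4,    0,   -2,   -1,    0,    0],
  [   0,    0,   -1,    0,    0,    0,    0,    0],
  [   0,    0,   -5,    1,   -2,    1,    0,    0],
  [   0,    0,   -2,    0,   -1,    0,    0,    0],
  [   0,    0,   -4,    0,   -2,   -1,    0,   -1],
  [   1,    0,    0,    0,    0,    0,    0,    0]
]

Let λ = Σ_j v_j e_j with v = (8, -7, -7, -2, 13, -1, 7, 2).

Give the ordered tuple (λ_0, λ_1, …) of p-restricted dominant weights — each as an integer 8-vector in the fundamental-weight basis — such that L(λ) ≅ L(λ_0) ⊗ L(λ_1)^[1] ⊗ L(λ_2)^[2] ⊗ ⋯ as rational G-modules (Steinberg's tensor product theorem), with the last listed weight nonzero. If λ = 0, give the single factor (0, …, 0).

((0, 2, 0, 1, 0, 1, 1, 2), (2, 1, 1, 2, 2, 0, 0, 2))

ω-coordinates c = M·v, v = (8, -7, -7, -2, 13, -1, 7, 2):
  c_1 = (0)·(8) + (0)·(-7) + (4)·(-7) + (0)·(-2) + (2)·(13) + (1)·(-1) + (1)·(7) + (1)·(2) = 6
  c_2 = (0)·(8) + (-1)·(-7) + (0)·(-7) + (0)·(-2) + (0)·(13) + (2)·(-1) + (0)·(7) + (0)·(2) = 5
  c_3 = (0)·(8) + (0)·(-7) + (-4)·(-7) + (0)·(-2) + (-2)·(13) + (-1)·(-1) + (0)·(7) + (0)·(2) = 3
  c_4 = (0)·(8) + (0)·(-7) + (-1)·(-7) + (0)·(-2) + (0)·(13) + (0)·(-1) + (0)·(7) + (0)·(2) = 7
  c_5 = (0)·(8) + (0)·(-7) + (-5)·(-7) + (1)·(-2) + (-2)·(13) + (1)·(-1) + (0)·(7) + (0)·(2) = 6
  c_6 = (0)·(8) + (0)·(-7) + (-2)·(-7) + (0)·(-2) + (-1)·(13) + (0)·(-1) + (0)·(7) + (0)·(2) = 1
  c_7 = (0)·(8) + (0)·(-7) + (-4)·(-7) + (0)·(-2) + (-2)·(13) + (-1)·(-1) + (0)·(7) + (-1)·(2) = 1
  c_8 = (1)·(8) + (0)·(-7) + (0)·(-7) + (0)·(-2) + (0)·(13) + (0)·(-1) + (0)·(7) + (0)·(2) = 8
p = 3; digits c_i = Σ_j d_{ij}·3^j, 0 ≤ d_{ij} < 3:
  c_1 = 6 = 0·3^0 + 2·3^1
  c_2 = 5 = 2·3^0 + 1·3^1
  c_3 = 3 = 0·3^0 + 1·3^1
  c_4 = 7 = 1·3^0 + 2·3^1
  c_5 = 6 = 0·3^0 + 2·3^1
  c_6 = 1 = 1·3^0
  c_7 = 1 = 1·3^0
  c_8 = 8 = 2·3^0 + 2·3^1
p-restricted factor λ_0 = (0, 2, 0, 1, 0, 1, 1, 2)
p-restricted factor λ_1 = (2, 1, 1, 2, 2, 0, 0, 2)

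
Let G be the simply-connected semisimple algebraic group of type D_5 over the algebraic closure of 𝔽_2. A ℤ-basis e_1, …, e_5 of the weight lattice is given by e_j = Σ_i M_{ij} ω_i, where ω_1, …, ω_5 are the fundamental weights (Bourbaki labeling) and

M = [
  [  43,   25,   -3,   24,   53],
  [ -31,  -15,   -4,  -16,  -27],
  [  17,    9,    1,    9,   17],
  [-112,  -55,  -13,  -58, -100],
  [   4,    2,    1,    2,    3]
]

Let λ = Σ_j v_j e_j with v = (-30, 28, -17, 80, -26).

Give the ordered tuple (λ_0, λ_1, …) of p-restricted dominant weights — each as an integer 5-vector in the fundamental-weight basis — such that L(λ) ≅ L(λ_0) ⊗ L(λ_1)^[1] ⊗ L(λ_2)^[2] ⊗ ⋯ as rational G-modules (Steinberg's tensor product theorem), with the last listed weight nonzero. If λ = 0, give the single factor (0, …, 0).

Compute c_i = Σ_j M_{ij} v_j with v = (-30, 28, -17, 80, -26):
  c_1 = (43)·(-30) + 25·28 + (-3)·(-17) + 24·80 + (53)·(-26) = 3
  c_2 = (-31)·(-30) + (-15)·(28) + (-4)·(-17) + (-16)·(80) + (-27)·(-26) = 0
  c_3 = (17)·(-30) + 9·28 + (1)·(-17) + 9·80 + (17)·(-26) = 3
  c_4 = (-112)·(-30) + (-55)·(28) + (-13)·(-17) + (-58)·(80) + (-100)·(-26) = 1
  c_5 = (4)·(-30) + 2·28 + (1)·(-17) + 2·80 + (3)·(-26) = 1
p = 2; digits c_i = Σ_j d_{ij}·2^j, 0 ≤ d_{ij} < 2:
  c_1 = 3 = 1·2^0 + 1·2^1
  c_2 = 0
  c_3 = 3 = 1·2^0 + 1·2^1
  c_4 = 1 = 1·2^0
  c_5 = 1 = 1·2^0
Factor λ_0 = (1, 0, 1, 1, 1)
Factor λ_1 = (1, 0, 1, 0, 0)

((1, 0, 1, 1, 1), (1, 0, 1, 0, 0))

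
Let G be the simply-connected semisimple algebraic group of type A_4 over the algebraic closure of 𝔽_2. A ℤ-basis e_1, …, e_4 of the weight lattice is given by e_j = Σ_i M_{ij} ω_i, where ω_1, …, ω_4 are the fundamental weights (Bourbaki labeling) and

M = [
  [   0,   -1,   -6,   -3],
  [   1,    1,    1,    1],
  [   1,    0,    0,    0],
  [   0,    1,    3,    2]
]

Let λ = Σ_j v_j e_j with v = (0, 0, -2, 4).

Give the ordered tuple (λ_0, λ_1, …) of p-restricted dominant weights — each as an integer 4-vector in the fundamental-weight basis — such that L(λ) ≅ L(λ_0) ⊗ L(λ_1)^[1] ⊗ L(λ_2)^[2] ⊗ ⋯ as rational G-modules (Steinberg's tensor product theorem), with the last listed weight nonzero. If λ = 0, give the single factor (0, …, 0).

Compute c_i = Σ_j M_{ij} v_j with v = (0, 0, -2, 4):
  c_1 = 0·0 + (-1)·(0) + (-6)·(-2) + (-3)·(4) = 0
  c_2 = 1·0 + 1·0 + (1)·(-2) + 1·4 = 2
  c_3 = 1·0 + 0·0 + (0)·(-2) + 0·4 = 0
  c_4 = 0·0 + 1·0 + (3)·(-2) + 2·4 = 2
Base-2 expansion of each c_i:
  c_1 = 0
  c_2 = 2 = 0·2^0 + 1·2^1
  c_3 = 0
  c_4 = 2 = 0·2^0 + 1·2^1
λ_0 = (0, 0, 0, 0)
λ_1 = (0, 1, 0, 1)

((0, 0, 0, 0), (0, 1, 0, 1))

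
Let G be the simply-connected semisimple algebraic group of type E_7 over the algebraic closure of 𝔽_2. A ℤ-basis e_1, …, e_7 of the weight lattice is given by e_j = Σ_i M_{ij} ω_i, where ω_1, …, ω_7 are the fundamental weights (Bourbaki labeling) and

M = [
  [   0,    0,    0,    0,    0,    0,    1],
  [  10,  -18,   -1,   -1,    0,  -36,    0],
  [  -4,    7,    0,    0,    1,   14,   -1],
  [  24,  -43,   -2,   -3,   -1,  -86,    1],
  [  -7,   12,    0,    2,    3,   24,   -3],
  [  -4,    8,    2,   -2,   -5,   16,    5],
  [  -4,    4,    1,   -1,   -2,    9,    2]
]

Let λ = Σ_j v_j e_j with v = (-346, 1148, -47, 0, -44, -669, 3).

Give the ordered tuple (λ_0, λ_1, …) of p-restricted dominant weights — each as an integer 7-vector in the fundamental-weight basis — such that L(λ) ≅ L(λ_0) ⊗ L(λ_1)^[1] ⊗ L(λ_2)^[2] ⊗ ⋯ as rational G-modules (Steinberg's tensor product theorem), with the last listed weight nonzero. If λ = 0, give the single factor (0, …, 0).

Compute c_i = Σ_j M_{ij} v_j with v = (-346, 1148, -47, 0, -44, -669, 3):
  c_1 = 0*-346 + 0*1148 + 0*-47 + 0*0 + 0*-44 + 0*-669 + 1*3 = 3
  c_2 = 10*-346 + -18*1148 + -1*-47 + -1*0 + 0*-44 + -36*-669 + 0*3 = 7
  c_3 = -4*-346 + 7*1148 + 0*-47 + 0*0 + 1*-44 + 14*-669 + -1*3 = 7
  c_4 = 24*-346 + -43*1148 + -2*-47 + -3*0 + -1*-44 + -86*-669 + 1*3 = 7
  c_5 = -7*-346 + 12*1148 + 0*-47 + 2*0 + 3*-44 + 24*-669 + -3*3 = 1
  c_6 = -4*-346 + 8*1148 + 2*-47 + -2*0 + -5*-44 + 16*-669 + 5*3 = 5
  c_7 = -4*-346 + 4*1148 + 1*-47 + -1*0 + -2*-44 + 9*-669 + 2*3 = 2
Base-2 expansion of each c_i:
  c_1 = 3 = 1·2^0 + 1·2^1
  c_2 = 7 = 1·2^0 + 1·2^1 + 1·2^2
  c_3 = 7 = 1·2^0 + 1·2^1 + 1·2^2
  c_4 = 7 = 1·2^0 + 1·2^1 + 1·2^2
  c_5 = 1 = 1·2^0
  c_6 = 5 = 1·2^0 + 0·2^1 + 1·2^2
  c_7 = 2 = 0·2^0 + 1·2^1
Factor λ_0 = (1, 1, 1, 1, 1, 1, 0)
Factor λ_1 = (1, 1, 1, 1, 0, 0, 1)
Factor λ_2 = (0, 1, 1, 1, 0, 1, 0)

((1, 1, 1, 1, 1, 1, 0), (1, 1, 1, 1, 0, 0, 1), (0, 1, 1, 1, 0, 1, 0))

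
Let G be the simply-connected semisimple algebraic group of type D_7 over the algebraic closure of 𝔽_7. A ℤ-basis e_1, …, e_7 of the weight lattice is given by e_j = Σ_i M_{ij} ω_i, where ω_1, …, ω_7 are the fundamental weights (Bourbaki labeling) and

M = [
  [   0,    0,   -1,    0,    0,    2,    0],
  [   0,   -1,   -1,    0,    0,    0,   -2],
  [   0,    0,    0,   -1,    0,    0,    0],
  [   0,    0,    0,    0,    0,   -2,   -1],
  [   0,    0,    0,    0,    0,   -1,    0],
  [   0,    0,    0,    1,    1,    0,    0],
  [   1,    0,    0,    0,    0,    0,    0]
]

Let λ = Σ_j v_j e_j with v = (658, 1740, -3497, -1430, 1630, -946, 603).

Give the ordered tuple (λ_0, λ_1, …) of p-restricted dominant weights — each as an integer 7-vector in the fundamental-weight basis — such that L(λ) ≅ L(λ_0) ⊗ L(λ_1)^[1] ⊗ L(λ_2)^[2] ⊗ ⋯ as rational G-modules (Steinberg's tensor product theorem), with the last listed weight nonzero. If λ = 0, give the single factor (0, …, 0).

In the fundamental-weight basis, λ has coordinates c = M·v (v = (658, 1740, -3497, -1430, 1630, -946, 603)):
  c_1 = 0*658 + 0*1740 + -1*-3497 + 0*-1430 + 0*1630 + 2*-946 + 0*603 = 1605
  c_2 = 0*658 + -1*1740 + -1*-3497 + 0*-1430 + 0*1630 + 0*-946 + -2*603 = 551
  c_3 = 0*658 + 0*1740 + 0*-3497 + -1*-1430 + 0*1630 + 0*-946 + 0*603 = 1430
  c_4 = 0*658 + 0*1740 + 0*-3497 + 0*-1430 + 0*1630 + -2*-946 + -1*603 = 1289
  c_5 = 0*658 + 0*1740 + 0*-3497 + 0*-1430 + 0*1630 + -1*-946 + 0*603 = 946
  c_6 = 0*658 + 0*1740 + 0*-3497 + 1*-1430 + 1*1630 + 0*-946 + 0*603 = 200
  c_7 = 1*658 + 0*1740 + 0*-3497 + 0*-1430 + 0*1630 + 0*-946 + 0*603 = 658
p = 7; digits c_i = Σ_j d_{ij}·7^j, 0 ≤ d_{ij} < 7:
  c_1 = 1605 = 2·7^0 + 5·7^1 + 4·7^2 + 4·7^3
  c_2 = 551 = 5·7^0 + 1·7^1 + 4·7^2 + 1·7^3
  c_3 = 1430 = 2·7^0 + 1·7^1 + 1·7^2 + 4·7^3
  c_4 = 1289 = 1·7^0 + 2·7^1 + 5·7^2 + 3·7^3
  c_5 = 946 = 1·7^0 + 2·7^1 + 5·7^2 + 2·7^3
  c_6 = 200 = 4·7^0 + 0·7^1 + 4·7^2
  c_7 = 658 = 0·7^0 + 3·7^1 + 6·7^2 + 1·7^3
λ_0 = (2, 5, 2, 1, 1, 4, 0)
λ_1 = (5, 1, 1, 2, 2, 0, 3)
λ_2 = (4, 4, 1, 5, 5, 4, 6)
λ_3 = (4, 1, 4, 3, 2, 0, 1)

((2, 5, 2, 1, 1, 4, 0), (5, 1, 1, 2, 2, 0, 3), (4, 4, 1, 5, 5, 4, 6), (4, 1, 4, 3, 2, 0, 1))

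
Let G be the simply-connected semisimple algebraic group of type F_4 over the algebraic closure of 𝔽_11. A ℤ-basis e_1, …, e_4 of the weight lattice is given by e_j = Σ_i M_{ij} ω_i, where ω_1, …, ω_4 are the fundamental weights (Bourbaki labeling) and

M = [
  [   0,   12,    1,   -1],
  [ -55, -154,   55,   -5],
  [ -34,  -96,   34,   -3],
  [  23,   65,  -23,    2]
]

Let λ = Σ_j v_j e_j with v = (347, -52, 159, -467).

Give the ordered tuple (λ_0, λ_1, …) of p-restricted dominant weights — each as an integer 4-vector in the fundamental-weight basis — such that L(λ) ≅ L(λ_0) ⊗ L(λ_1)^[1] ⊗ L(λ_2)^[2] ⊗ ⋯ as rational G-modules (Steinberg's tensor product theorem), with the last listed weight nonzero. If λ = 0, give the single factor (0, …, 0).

ω-coordinates c = M·v, v = (347, -52, 159, -467):
  c_1 = (0)·(347) + (12)·(-52) + (1)·(159) + (-1)·(-467) = 2
  c_2 = (-55)·(347) + (-154)·(-52) + (55)·(159) + (-5)·(-467) = 3
  c_3 = (-34)·(347) + (-96)·(-52) + (34)·(159) + (-3)·(-467) = 1
  c_4 = (23)·(347) + (65)·(-52) + (-23)·(159) + (2)·(-467) = 10
Writing each c_i in base p = 11:
  c_1 = 2 = 2·11^0
  c_2 = 3 = 3·11^0
  c_3 = 1 = 1·11^0
  c_4 = 10 = 10·11^0
Factor λ_0 = (2, 3, 1, 10)

((2, 3, 1, 10),)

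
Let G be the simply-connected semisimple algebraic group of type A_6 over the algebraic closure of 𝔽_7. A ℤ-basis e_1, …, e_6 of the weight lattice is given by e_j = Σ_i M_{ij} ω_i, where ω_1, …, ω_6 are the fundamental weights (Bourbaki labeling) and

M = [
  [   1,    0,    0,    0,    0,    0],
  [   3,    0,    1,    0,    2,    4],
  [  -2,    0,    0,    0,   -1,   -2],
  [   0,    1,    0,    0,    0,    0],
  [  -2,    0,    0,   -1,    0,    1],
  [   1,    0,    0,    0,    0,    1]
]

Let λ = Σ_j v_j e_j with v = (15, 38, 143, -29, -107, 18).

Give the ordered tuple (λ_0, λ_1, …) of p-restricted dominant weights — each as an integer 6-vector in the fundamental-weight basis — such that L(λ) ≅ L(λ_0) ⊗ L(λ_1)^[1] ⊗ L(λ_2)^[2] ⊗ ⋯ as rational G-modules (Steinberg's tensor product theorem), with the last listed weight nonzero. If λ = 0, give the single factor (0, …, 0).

Converting to the ω-basis (c_i = row i of M dotted with v = (15, 38, 143, -29, -107, 18)):
  c_1 = 1·15 + 0·38 + 0·143 + (0)·(-29) + (0)·(-107) + 0·18 = 15
  c_2 = 3·15 + 0·38 + 1·143 + (0)·(-29) + (2)·(-107) + 4·18 = 46
  c_3 = (-2)·(15) + 0·38 + 0·143 + (0)·(-29) + (-1)·(-107) + (-2)·(18) = 41
  c_4 = 0·15 + 1·38 + 0·143 + (0)·(-29) + (0)·(-107) + 0·18 = 38
  c_5 = (-2)·(15) + 0·38 + 0·143 + (-1)·(-29) + (0)·(-107) + 1·18 = 17
  c_6 = 1·15 + 0·38 + 0·143 + (0)·(-29) + (0)·(-107) + 1·18 = 33
Base-7 expansion of each c_i:
  c_1 = 15 = 1·7^0 + 2·7^1
  c_2 = 46 = 4·7^0 + 6·7^1
  c_3 = 41 = 6·7^0 + 5·7^1
  c_4 = 38 = 3·7^0 + 5·7^1
  c_5 = 17 = 3·7^0 + 2·7^1
  c_6 = 33 = 5·7^0 + 4·7^1
p-restricted factor λ_0 = (1, 4, 6, 3, 3, 5)
p-restricted factor λ_1 = (2, 6, 5, 5, 2, 4)

((1, 4, 6, 3, 3, 5), (2, 6, 5, 5, 2, 4))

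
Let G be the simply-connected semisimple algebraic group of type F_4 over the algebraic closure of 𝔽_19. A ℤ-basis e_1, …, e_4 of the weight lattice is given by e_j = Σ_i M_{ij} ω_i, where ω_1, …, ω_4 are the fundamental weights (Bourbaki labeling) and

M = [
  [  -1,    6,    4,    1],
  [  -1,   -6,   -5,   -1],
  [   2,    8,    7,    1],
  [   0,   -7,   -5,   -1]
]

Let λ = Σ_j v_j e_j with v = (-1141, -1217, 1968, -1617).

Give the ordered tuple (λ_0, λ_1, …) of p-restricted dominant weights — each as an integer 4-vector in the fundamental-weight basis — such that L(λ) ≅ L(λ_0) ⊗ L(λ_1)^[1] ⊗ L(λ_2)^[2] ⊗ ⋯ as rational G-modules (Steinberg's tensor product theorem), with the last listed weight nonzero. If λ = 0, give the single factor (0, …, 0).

ω-coordinates c = M·v, v = (-1141, -1217, 1968, -1617):
  c_1 = -1*-1141 + 6*-1217 + 4*1968 + 1*-1617 = 94
  c_2 = -1*-1141 + -6*-1217 + -5*1968 + -1*-1617 = 220
  c_3 = 2*-1141 + 8*-1217 + 7*1968 + 1*-1617 = 141
  c_4 = 0*-1141 + -7*-1217 + -5*1968 + -1*-1617 = 296
Writing each c_i in base p = 19:
  c_1 = 94 = 18·19^0 + 4·19^1
  c_2 = 220 = 11·19^0 + 11·19^1
  c_3 = 141 = 8·19^0 + 7·19^1
  c_4 = 296 = 11·19^0 + 15·19^1
λ_0 = (18, 11, 8, 11)
λ_1 = (4, 11, 7, 15)

((18, 11, 8, 11), (4, 11, 7, 15))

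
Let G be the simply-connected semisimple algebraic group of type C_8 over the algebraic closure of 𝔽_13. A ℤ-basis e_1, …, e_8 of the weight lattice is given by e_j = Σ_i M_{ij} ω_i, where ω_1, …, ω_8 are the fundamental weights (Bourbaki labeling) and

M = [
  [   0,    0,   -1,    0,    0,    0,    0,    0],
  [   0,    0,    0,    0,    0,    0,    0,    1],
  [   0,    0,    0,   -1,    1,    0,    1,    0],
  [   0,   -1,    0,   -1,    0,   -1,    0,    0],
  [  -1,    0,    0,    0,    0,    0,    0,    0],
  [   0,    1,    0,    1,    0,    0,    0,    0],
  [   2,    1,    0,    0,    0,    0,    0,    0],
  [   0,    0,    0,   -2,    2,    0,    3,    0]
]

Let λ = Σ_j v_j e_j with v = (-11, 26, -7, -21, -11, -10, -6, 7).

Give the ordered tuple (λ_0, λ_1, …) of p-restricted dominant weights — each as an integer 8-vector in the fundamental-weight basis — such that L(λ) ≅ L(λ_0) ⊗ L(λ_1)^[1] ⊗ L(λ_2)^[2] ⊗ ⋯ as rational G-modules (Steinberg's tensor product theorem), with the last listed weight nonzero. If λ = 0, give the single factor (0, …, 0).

Compute c_i = Σ_j M_{ij} v_j with v = (-11, 26, -7, -21, -11, -10, -6, 7):
  c_1 = (0)·(-11) + (0)·(26) + (-1)·(-7) + (0)·(-21) + (0)·(-11) + (0)·(-10) + (0)·(-6) + (0)·(7) = 7
  c_2 = (0)·(-11) + (0)·(26) + (0)·(-7) + (0)·(-21) + (0)·(-11) + (0)·(-10) + (0)·(-6) + (1)·(7) = 7
  c_3 = (0)·(-11) + (0)·(26) + (0)·(-7) + (-1)·(-21) + (1)·(-11) + (0)·(-10) + (1)·(-6) + (0)·(7) = 4
  c_4 = (0)·(-11) + (-1)·(26) + (0)·(-7) + (-1)·(-21) + (0)·(-11) + (-1)·(-10) + (0)·(-6) + (0)·(7) = 5
  c_5 = (-1)·(-11) + (0)·(26) + (0)·(-7) + (0)·(-21) + (0)·(-11) + (0)·(-10) + (0)·(-6) + (0)·(7) = 11
  c_6 = (0)·(-11) + (1)·(26) + (0)·(-7) + (1)·(-21) + (0)·(-11) + (0)·(-10) + (0)·(-6) + (0)·(7) = 5
  c_7 = (2)·(-11) + (1)·(26) + (0)·(-7) + (0)·(-21) + (0)·(-11) + (0)·(-10) + (0)·(-6) + (0)·(7) = 4
  c_8 = (0)·(-11) + (0)·(26) + (0)·(-7) + (-2)·(-21) + (2)·(-11) + (0)·(-10) + (3)·(-6) + (0)·(7) = 2
p = 13; digits c_i = Σ_j d_{ij}·13^j, 0 ≤ d_{ij} < 13:
  c_1 = 7 = 7·13^0
  c_2 = 7 = 7·13^0
  c_3 = 4 = 4·13^0
  c_4 = 5 = 5·13^0
  c_5 = 11 = 11·13^0
  c_6 = 5 = 5·13^0
  c_7 = 4 = 4·13^0
  c_8 = 2 = 2·13^0
p-restricted factor λ_0 = (7, 7, 4, 5, 11, 5, 4, 2)

((7, 7, 4, 5, 11, 5, 4, 2),)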